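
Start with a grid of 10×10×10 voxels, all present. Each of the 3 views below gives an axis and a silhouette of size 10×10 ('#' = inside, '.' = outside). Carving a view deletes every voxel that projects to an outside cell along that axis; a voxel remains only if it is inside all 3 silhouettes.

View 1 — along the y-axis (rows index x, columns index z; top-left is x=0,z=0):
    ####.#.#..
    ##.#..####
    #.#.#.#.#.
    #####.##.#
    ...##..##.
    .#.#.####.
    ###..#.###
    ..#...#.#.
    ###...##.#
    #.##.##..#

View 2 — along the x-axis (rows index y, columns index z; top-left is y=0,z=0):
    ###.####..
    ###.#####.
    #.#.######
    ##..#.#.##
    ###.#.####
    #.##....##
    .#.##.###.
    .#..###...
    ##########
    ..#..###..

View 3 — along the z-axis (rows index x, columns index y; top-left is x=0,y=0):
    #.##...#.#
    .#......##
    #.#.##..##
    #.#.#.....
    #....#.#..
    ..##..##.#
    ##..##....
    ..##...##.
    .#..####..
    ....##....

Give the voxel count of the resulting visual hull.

start: 10×10×10 = 1000 voxels
[1] y-view keeps 58 columns → grid now 580
[2] x-view keeps 66 columns → grid now 385
[3] z-view keeps 40 columns → grid now 153

remaining voxels: 153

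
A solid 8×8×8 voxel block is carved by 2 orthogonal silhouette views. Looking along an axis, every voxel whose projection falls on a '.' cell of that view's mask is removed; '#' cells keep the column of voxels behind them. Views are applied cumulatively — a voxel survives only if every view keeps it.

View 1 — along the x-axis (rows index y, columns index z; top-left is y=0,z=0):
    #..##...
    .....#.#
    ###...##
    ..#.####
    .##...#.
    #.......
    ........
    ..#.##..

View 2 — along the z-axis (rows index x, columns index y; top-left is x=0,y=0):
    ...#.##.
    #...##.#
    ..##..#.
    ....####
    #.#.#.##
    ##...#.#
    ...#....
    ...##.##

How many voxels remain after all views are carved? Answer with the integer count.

remaining voxels: 72

full grid |V| = 512
step 1: project along x, AND mask (22/64) → |grid| = 176
step 2: project along z, AND mask (28/64) → |grid| = 72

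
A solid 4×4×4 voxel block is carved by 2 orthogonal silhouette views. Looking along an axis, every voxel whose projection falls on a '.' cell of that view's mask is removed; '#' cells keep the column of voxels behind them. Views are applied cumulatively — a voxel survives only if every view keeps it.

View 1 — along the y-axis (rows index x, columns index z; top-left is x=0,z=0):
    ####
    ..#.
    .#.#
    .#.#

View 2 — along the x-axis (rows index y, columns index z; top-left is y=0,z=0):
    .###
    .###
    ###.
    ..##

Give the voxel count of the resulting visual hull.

|visual hull| = 27

before carving: 64 voxels (4×4×4)
  1. axis=1 (XZ plane), |mask|=9  ⇒  voxels=36
  2. axis=0 (YZ plane), |mask|=11  ⇒  voxels=27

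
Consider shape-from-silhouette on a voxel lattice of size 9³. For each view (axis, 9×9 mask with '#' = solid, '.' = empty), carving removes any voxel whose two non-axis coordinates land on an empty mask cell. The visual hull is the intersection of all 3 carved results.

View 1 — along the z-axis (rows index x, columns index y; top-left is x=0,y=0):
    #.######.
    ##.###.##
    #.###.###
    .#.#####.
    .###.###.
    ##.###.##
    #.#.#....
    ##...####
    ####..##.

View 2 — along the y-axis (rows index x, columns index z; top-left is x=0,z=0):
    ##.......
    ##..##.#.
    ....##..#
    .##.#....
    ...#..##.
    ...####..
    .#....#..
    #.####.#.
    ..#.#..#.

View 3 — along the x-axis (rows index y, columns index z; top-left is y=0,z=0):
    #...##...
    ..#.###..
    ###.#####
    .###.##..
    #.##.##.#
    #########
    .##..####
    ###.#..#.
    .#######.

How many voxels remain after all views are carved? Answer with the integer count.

|visual hull| = 128

initial block: 9^3 = 729
carve view 1 (along z, XY-mask fill 55/81): 495 voxels remain
carve view 2 (along y, XZ-mask fill 31/81): 194 voxels remain
carve view 3 (along x, YZ-mask fill 53/81): 128 voxels remain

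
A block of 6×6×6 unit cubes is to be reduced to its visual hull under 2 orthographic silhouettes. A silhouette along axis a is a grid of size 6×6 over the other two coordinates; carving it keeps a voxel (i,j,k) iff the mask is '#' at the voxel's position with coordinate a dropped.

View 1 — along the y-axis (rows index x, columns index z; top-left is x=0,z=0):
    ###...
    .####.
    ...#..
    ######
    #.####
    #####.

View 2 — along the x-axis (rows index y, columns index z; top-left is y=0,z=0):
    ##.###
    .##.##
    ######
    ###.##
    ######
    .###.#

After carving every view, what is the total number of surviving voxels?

117 voxels

start: 6×6×6 = 216 voxels
step 1: project along y, AND mask (24/36) → |grid| = 144
step 2: project along x, AND mask (30/36) → |grid| = 117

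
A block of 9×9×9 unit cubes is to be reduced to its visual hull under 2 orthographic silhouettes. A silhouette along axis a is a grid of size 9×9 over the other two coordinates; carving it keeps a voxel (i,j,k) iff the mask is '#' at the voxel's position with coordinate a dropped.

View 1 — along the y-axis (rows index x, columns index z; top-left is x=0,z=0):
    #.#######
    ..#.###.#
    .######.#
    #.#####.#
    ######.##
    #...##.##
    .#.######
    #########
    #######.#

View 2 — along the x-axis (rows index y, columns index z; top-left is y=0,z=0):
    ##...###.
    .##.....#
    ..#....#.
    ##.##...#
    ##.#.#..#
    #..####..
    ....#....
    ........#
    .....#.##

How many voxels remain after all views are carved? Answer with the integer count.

216 voxels

full grid |V| = 729
step 1: project along y, AND mask (64/81) → |grid| = 576
step 2: project along x, AND mask (30/81) → |grid| = 216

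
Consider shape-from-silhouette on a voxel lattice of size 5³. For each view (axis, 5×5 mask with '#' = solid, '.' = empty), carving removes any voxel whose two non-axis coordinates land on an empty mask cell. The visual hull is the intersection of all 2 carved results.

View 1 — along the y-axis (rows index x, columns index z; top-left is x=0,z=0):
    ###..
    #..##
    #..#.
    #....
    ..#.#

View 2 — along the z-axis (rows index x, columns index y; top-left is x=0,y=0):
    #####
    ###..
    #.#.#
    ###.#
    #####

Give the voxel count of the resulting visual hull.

before carving: 125 voxels (5×5×5)
V1 y: intersect with XZ mask (11 set) -- 55 left
V2 z: intersect with XY mask (20 set) -- 44 left

remaining voxels: 44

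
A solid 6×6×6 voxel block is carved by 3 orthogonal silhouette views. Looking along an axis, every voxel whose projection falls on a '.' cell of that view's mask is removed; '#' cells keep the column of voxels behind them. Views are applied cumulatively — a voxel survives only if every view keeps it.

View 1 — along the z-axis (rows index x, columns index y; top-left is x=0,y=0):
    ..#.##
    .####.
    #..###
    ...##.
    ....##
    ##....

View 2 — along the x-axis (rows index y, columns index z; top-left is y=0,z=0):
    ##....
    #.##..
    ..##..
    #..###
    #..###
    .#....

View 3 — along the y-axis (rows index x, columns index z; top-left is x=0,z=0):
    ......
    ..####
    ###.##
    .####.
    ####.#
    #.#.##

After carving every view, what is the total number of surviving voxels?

30 voxels

initial block: 6^3 = 216
V1 z: intersect with XY mask (17 set) -- 102 left
V2 x: intersect with YZ mask (16 set) -- 49 left
V3 y: intersect with XZ mask (22 set) -- 30 left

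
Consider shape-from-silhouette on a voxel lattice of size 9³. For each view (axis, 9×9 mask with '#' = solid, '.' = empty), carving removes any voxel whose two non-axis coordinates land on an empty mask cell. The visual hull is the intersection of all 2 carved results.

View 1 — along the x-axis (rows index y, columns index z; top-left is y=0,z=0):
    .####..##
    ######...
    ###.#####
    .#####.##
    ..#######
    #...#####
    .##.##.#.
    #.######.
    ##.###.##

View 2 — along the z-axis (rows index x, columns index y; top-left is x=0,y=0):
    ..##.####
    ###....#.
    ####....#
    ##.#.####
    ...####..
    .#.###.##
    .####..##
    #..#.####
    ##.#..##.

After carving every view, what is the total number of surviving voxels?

remaining voxels: 321

start: 9×9×9 = 729 voxels
[1] x-view keeps 59 columns → grid now 531
[2] z-view keeps 49 columns → grid now 321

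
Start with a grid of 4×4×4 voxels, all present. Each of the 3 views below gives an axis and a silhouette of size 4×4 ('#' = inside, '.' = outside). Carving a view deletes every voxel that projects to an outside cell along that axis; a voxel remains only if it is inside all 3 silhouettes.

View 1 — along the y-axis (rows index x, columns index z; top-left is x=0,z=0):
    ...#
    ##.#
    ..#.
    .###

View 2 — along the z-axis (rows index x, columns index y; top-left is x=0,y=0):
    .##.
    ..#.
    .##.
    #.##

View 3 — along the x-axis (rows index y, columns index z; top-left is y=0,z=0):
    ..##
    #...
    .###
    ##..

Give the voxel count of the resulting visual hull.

start: 4×4×4 = 64 voxels
  1. axis=1 (XZ plane), |mask|=8  ⇒  voxels=32
  2. axis=2 (XY plane), |mask|=8  ⇒  voxels=16
  3. axis=0 (YZ plane), |mask|=8  ⇒  voxels=10

remaining voxels: 10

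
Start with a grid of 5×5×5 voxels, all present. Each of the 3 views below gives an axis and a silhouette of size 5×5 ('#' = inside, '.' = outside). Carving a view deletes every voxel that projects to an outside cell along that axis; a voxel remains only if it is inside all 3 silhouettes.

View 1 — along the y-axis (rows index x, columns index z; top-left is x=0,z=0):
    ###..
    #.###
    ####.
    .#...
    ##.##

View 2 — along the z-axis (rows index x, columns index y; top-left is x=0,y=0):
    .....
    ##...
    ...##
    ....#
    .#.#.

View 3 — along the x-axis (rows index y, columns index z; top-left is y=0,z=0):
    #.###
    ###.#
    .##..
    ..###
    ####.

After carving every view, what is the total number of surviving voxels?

remaining voxels: 19

initial block: 5^3 = 125
after view 1 [y-axis, 16 of 25 cells solid] → remaining = 80
after view 2 [z-axis, 7 of 25 cells solid] → remaining = 25
after view 3 [x-axis, 17 of 25 cells solid] → remaining = 19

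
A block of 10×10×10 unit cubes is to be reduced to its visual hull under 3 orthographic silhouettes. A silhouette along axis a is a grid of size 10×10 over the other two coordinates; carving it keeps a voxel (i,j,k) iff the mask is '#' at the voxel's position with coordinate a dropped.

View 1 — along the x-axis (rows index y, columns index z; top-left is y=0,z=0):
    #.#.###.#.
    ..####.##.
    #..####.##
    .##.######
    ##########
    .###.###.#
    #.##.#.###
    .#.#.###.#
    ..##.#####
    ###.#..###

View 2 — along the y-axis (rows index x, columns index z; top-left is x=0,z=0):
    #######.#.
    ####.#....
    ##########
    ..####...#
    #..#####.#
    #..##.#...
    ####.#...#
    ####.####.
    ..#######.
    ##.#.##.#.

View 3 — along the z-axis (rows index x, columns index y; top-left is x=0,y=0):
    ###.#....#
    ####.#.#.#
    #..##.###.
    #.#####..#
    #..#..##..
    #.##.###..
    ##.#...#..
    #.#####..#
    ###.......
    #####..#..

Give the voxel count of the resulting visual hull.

full grid |V| = 1000
step 1: project along x, AND mask (71/100) → |grid| = 710
step 2: project along y, AND mask (66/100) → |grid| = 466
step 3: project along z, AND mask (55/100) → |grid| = 254

voxel count = 254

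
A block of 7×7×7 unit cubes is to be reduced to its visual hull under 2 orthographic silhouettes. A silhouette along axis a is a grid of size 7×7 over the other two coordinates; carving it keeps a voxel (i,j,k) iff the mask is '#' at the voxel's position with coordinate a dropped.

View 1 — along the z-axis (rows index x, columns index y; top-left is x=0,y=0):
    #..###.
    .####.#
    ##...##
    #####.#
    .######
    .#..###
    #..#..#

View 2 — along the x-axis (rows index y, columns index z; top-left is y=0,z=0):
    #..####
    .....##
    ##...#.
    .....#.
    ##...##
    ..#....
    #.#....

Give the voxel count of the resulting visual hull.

remaining voxels: 80

initial block: 7^3 = 343
after view 1 [z-axis, 32 of 49 cells solid] → remaining = 224
after view 2 [x-axis, 18 of 49 cells solid] → remaining = 80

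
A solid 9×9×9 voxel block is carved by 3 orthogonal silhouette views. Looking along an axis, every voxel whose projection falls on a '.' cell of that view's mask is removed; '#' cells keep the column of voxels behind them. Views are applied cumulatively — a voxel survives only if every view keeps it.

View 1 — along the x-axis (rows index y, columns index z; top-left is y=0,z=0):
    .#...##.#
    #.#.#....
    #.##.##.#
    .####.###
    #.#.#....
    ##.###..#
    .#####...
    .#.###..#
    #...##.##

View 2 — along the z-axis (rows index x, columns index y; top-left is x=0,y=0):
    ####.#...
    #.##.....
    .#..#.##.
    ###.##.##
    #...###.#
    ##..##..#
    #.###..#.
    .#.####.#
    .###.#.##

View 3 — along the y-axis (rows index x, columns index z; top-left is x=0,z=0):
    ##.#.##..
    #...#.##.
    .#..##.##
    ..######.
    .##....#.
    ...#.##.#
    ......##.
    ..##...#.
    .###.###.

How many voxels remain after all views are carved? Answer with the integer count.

remaining voxels: 94

initial block: 9^3 = 729
carve view 1 (along x, YZ-mask fill 44/81): 396 voxels remain
carve view 2 (along z, XY-mask fill 46/81): 221 voxels remain
carve view 3 (along y, XZ-mask fill 38/81): 94 voxels remain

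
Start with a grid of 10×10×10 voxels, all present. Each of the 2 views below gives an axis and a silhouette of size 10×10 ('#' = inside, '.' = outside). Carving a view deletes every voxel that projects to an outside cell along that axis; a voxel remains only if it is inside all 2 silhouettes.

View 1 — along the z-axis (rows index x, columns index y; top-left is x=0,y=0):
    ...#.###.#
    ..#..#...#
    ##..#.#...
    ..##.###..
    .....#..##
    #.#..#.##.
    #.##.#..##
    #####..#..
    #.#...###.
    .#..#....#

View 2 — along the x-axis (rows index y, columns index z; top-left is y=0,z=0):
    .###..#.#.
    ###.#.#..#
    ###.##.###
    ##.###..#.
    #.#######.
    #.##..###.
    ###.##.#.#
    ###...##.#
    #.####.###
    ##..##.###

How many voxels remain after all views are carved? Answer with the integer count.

voxel count = 300

initial block: 10^3 = 1000
after view 1 [z-axis, 45 of 100 cells solid] → remaining = 450
after view 2 [x-axis, 67 of 100 cells solid] → remaining = 300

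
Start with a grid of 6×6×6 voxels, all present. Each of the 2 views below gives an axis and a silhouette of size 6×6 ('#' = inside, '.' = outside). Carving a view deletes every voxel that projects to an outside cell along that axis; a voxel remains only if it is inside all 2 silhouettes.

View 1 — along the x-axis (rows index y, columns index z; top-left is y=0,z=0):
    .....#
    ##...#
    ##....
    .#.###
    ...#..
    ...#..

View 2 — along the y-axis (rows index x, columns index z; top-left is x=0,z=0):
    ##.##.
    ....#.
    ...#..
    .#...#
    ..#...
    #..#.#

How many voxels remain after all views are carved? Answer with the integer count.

start: 6×6×6 = 216 voxels
carve view 1 (along x, YZ-mask fill 12/36): 72 voxels remain
carve view 2 (along y, XZ-mask fill 12/36): 27 voxels remain

remaining voxels: 27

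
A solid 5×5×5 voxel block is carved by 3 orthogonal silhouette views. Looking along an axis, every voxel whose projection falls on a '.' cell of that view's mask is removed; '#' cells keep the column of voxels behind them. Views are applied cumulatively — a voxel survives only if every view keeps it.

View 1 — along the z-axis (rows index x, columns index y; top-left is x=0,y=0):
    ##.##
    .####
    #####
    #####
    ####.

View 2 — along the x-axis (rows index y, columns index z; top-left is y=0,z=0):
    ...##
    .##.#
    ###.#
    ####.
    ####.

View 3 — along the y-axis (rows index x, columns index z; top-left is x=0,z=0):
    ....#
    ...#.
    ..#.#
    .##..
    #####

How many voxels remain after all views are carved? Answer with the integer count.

remaining voxels: 32

start: 5×5×5 = 125 voxels
step 1: project along z, AND mask (22/25) → |grid| = 110
step 2: project along x, AND mask (17/25) → |grid| = 75
step 3: project along y, AND mask (11/25) → |grid| = 32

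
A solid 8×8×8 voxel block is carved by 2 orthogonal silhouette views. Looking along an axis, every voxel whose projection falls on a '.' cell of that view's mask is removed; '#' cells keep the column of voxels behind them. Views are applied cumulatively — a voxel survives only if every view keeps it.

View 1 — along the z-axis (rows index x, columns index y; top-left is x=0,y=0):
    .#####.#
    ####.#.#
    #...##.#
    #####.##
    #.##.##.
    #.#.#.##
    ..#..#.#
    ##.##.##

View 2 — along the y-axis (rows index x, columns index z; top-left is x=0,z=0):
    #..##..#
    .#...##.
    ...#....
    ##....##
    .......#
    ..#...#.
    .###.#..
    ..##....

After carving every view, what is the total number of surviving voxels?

voxel count = 113

start: 8×8×8 = 512 voxels
  1. axis=2 (XY plane), |mask|=42  ⇒  voxels=336
  2. axis=1 (XZ plane), |mask|=21  ⇒  voxels=113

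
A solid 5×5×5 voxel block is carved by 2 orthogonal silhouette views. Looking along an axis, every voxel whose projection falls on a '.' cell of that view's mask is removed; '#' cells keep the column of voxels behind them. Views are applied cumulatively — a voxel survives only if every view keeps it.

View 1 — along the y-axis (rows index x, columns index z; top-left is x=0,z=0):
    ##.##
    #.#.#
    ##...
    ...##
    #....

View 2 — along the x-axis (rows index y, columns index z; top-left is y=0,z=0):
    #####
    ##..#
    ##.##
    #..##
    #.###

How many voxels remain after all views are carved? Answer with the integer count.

before carving: 125 voxels (5×5×5)
  1. axis=1 (XZ plane), |mask|=12  ⇒  voxels=60
  2. axis=0 (YZ plane), |mask|=19  ⇒  voxels=51

|visual hull| = 51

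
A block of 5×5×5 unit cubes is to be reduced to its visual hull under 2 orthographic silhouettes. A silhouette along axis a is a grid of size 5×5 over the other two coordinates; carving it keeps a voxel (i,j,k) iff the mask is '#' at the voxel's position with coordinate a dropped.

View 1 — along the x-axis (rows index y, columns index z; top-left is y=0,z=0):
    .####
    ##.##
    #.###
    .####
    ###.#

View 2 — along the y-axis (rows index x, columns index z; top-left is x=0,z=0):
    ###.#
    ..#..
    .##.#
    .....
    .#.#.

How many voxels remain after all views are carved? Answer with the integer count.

full grid |V| = 125
[1] x-view keeps 20 columns → grid now 100
[2] y-view keeps 10 columns → grid now 41

voxel count = 41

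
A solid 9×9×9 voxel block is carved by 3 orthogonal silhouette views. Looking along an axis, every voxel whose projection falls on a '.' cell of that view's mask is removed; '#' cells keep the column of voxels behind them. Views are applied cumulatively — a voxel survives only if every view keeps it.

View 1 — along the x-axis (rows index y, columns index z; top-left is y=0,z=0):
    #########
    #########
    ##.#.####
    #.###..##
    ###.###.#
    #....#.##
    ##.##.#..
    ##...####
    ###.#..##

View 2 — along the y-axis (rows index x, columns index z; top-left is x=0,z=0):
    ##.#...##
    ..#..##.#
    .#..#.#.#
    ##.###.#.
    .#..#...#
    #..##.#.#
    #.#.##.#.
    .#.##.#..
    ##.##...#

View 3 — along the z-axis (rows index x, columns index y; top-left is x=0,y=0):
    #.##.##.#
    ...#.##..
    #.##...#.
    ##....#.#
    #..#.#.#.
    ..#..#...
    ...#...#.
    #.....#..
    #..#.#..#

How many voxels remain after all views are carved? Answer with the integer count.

remaining voxels: 105

before carving: 729 voxels (9×9×9)
  1. axis=0 (YZ plane), |mask|=59  ⇒  voxels=531
  2. axis=1 (XZ plane), |mask|=41  ⇒  voxels=275
  3. axis=2 (XY plane), |mask|=31  ⇒  voxels=105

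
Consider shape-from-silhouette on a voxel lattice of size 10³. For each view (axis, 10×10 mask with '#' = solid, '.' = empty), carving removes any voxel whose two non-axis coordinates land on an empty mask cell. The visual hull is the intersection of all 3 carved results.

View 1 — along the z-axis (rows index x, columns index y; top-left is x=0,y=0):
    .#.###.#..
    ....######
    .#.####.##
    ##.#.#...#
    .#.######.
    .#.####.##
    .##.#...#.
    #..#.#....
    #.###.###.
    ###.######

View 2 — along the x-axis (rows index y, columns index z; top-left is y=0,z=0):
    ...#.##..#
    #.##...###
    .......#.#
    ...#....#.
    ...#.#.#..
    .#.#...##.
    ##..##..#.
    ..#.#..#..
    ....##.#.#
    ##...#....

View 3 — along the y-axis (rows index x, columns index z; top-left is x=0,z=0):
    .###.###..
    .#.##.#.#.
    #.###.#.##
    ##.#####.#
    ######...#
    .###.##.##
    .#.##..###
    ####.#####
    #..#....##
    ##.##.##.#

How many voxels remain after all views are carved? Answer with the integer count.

|visual hull| = 143

full grid |V| = 1000
  1. axis=2 (XY plane), |mask|=60  ⇒  voxels=600
  2. axis=0 (YZ plane), |mask|=36  ⇒  voxels=222
  3. axis=1 (XZ plane), |mask|=66  ⇒  voxels=143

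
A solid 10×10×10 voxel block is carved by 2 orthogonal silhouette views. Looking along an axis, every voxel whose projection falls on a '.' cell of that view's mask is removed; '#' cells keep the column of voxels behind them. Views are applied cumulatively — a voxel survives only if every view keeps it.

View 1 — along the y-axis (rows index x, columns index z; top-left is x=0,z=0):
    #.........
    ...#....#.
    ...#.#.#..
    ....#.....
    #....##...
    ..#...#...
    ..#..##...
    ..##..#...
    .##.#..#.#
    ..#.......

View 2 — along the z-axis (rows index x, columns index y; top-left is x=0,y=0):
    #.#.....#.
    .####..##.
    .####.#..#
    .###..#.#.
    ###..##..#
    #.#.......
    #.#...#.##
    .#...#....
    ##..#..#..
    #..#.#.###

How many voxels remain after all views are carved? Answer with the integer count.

remaining voxels: 107

start: 10×10×10 = 1000 voxels
carve view 1 (along y, XZ-mask fill 24/100): 240 voxels remain
carve view 2 (along z, XY-mask fill 45/100): 107 voxels remain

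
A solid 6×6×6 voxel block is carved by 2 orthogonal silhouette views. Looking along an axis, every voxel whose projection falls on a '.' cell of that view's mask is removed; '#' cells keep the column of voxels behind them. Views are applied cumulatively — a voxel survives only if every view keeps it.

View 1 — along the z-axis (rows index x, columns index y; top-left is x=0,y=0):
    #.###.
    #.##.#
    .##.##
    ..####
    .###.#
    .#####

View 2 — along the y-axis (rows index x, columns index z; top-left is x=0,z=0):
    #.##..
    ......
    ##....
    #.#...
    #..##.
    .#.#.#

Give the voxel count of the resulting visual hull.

voxel count = 55

start: 6×6×6 = 216 voxels
carve view 1 (along z, XY-mask fill 25/36): 150 voxels remain
carve view 2 (along y, XZ-mask fill 13/36): 55 voxels remain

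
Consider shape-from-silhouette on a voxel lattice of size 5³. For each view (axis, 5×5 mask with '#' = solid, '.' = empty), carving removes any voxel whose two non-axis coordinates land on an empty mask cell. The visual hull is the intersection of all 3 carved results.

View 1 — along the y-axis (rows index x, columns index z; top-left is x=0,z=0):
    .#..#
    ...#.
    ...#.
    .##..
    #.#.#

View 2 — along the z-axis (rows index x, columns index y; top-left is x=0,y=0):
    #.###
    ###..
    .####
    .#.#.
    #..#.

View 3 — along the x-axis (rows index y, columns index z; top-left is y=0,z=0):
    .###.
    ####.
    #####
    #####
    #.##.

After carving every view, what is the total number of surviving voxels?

start: 5×5×5 = 125 voxels
  1. axis=1 (XZ plane), |mask|=9  ⇒  voxels=45
  2. axis=2 (XY plane), |mask|=15  ⇒  voxels=25
  3. axis=0 (YZ plane), |mask|=20  ⇒  voxels=20

voxel count = 20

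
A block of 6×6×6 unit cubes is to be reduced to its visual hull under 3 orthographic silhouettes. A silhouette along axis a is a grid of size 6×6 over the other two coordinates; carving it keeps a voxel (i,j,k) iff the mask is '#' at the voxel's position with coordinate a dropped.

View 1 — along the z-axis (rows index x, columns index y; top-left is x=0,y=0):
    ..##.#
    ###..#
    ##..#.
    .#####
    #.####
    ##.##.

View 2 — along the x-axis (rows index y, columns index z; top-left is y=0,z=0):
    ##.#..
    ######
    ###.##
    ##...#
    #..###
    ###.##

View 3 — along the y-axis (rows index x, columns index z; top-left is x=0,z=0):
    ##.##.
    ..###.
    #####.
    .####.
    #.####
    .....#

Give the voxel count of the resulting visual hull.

before carving: 216 voxels (6×6×6)
carve view 1 (along z, XY-mask fill 24/36): 144 voxels remain
carve view 2 (along x, YZ-mask fill 26/36): 104 voxels remain
carve view 3 (along y, XZ-mask fill 22/36): 59 voxels remain

remaining voxels: 59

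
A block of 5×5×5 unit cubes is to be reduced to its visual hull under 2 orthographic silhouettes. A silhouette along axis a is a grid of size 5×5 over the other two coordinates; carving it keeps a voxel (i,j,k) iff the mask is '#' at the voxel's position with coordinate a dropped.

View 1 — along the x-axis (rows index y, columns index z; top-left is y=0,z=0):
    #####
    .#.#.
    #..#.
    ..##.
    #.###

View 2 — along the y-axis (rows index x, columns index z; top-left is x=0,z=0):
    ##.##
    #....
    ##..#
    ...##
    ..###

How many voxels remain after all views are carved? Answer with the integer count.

|visual hull| = 39

initial block: 5^3 = 125
step 1: project along x, AND mask (15/25) → |grid| = 75
step 2: project along y, AND mask (13/25) → |grid| = 39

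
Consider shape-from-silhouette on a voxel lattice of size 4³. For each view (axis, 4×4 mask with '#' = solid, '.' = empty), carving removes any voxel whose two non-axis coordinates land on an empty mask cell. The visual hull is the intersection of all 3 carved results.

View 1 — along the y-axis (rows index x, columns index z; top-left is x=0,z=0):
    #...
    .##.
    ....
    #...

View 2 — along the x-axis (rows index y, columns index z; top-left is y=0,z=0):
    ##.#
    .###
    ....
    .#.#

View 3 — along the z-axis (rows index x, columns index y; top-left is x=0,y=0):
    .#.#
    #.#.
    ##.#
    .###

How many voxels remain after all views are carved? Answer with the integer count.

1 voxels

before carving: 64 voxels (4×4×4)
carve view 1 (along y, XZ-mask fill 4/16): 16 voxels remain
carve view 2 (along x, YZ-mask fill 8/16): 6 voxels remain
carve view 3 (along z, XY-mask fill 10/16): 1 voxels remain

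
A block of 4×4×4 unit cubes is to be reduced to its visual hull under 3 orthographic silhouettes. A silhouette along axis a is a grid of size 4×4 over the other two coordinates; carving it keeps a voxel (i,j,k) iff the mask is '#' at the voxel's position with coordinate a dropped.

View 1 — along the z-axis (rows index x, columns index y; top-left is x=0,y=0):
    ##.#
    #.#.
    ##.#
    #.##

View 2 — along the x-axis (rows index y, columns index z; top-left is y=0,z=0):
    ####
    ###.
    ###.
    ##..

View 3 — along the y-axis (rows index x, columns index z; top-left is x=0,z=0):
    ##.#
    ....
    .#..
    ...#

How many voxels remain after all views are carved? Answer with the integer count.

before carving: 64 voxels (4×4×4)
[1] z-view keeps 11 columns → grid now 44
[2] x-view keeps 12 columns → grid now 34
[3] y-view keeps 5 columns → grid now 11

11 voxels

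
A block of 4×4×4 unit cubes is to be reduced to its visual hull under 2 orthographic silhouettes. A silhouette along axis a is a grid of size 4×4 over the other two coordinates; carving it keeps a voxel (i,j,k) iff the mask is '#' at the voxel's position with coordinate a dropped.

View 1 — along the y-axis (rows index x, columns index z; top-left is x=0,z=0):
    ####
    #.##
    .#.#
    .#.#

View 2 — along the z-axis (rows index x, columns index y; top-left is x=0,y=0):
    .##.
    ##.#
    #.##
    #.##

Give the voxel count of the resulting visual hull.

voxel count = 29

full grid |V| = 64
[1] y-view keeps 11 columns → grid now 44
[2] z-view keeps 11 columns → grid now 29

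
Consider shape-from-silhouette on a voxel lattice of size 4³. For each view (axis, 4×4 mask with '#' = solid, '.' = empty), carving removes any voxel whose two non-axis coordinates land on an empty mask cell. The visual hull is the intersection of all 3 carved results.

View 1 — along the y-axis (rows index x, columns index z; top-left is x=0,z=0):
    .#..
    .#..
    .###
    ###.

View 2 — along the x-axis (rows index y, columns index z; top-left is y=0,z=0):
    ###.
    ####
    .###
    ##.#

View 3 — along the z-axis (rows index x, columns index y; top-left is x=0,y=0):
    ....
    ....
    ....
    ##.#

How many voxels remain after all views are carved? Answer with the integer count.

remaining voxels: 8

before carving: 64 voxels (4×4×4)
V1 y: intersect with XZ mask (8 set) -- 32 left
V2 x: intersect with YZ mask (13 set) -- 28 left
V3 z: intersect with XY mask (3 set) -- 8 left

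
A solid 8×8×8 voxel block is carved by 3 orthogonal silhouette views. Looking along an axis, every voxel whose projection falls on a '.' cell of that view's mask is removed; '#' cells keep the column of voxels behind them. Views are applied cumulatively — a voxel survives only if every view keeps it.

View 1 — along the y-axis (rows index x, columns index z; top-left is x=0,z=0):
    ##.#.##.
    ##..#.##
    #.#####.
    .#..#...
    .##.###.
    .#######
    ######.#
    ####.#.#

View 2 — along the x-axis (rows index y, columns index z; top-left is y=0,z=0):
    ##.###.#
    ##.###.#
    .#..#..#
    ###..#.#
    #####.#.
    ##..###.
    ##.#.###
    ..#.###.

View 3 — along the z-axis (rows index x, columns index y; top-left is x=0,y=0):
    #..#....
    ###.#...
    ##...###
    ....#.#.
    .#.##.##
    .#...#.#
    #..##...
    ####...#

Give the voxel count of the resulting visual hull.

voxel count = 110

before carving: 512 voxels (8×8×8)
after view 1 [y-axis, 43 of 64 cells solid] → remaining = 344
after view 2 [x-axis, 41 of 64 cells solid] → remaining = 226
after view 3 [z-axis, 29 of 64 cells solid] → remaining = 110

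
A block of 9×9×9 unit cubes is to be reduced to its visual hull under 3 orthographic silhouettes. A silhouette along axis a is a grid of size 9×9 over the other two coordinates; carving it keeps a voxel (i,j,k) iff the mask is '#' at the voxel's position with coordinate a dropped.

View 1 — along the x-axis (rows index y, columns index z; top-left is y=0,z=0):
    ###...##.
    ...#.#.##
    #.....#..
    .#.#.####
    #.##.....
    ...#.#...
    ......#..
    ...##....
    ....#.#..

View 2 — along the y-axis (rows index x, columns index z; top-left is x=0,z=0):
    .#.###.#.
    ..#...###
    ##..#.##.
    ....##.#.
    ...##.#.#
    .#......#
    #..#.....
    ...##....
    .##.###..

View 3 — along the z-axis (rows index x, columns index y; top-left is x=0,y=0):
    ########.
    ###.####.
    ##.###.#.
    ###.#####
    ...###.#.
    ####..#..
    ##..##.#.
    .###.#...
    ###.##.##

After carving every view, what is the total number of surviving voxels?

before carving: 729 voxels (9×9×9)
step 1: project along x, AND mask (27/81) → |grid| = 243
step 2: project along y, AND mask (32/81) → |grid| = 97
step 3: project along z, AND mask (54/81) → |grid| = 68

voxel count = 68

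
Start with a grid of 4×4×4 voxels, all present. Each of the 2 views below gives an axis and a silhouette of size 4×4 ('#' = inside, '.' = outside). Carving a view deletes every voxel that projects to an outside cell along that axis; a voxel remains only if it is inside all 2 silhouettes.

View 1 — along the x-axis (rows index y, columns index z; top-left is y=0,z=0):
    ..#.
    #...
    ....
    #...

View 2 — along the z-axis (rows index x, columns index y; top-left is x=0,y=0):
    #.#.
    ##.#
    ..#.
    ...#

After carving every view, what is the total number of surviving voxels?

before carving: 64 voxels (4×4×4)
V1 x: intersect with YZ mask (3 set) -- 12 left
V2 z: intersect with XY mask (7 set) -- 5 left

5 voxels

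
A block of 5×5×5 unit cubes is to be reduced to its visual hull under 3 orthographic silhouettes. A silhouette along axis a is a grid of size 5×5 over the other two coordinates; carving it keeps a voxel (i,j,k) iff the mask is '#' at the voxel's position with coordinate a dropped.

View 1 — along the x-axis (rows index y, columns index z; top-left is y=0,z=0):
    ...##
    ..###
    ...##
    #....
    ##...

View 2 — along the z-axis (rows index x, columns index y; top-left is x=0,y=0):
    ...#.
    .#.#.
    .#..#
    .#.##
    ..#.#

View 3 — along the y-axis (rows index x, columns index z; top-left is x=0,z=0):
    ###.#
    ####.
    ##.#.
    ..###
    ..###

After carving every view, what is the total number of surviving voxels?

before carving: 125 voxels (5×5×5)
[1] x-view keeps 10 columns → grid now 50
[2] z-view keeps 10 columns → grid now 20
[3] y-view keeps 17 columns → grid now 12

remaining voxels: 12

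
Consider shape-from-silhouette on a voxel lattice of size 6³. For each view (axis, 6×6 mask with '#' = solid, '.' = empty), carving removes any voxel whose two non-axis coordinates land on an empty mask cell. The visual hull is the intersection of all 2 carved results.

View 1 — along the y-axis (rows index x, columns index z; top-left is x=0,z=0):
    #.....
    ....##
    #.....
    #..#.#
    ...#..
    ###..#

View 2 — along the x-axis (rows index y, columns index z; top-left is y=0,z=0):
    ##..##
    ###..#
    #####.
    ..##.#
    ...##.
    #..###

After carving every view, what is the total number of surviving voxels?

start: 6×6×6 = 216 voxels
[1] y-view keeps 12 columns → grid now 72
[2] x-view keeps 22 columns → grid now 46

voxel count = 46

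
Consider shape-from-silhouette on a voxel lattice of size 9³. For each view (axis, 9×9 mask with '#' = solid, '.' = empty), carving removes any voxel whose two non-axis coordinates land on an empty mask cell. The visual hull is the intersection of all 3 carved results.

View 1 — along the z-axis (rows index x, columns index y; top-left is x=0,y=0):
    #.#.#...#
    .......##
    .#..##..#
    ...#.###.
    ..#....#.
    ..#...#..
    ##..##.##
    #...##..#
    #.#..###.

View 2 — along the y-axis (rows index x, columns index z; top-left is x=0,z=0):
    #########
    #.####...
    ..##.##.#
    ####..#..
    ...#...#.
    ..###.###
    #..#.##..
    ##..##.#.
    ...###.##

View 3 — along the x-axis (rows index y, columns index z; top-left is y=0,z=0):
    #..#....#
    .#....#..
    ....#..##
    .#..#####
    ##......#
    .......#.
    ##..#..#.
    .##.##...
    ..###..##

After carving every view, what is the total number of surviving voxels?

full grid |V| = 729
after view 1 [z-axis, 33 of 81 cells solid] → remaining = 297
after view 2 [y-axis, 46 of 81 cells solid] → remaining = 171
after view 3 [x-axis, 31 of 81 cells solid] → remaining = 59

59 voxels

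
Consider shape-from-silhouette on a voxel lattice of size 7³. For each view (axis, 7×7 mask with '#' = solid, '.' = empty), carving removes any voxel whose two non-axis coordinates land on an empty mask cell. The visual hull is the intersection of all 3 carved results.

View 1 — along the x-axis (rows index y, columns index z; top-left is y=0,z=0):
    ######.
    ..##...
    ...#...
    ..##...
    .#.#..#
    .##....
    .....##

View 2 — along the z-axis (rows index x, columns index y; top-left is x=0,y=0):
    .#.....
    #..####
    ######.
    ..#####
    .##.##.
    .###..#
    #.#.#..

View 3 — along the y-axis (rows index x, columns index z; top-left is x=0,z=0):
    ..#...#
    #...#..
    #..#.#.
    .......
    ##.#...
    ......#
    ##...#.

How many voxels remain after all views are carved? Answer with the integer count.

full grid |V| = 343
after view 1 [x-axis, 18 of 49 cells solid] → remaining = 126
after view 2 [z-axis, 28 of 49 cells solid] → remaining = 68
after view 3 [y-axis, 14 of 49 cells solid] → remaining = 20

|visual hull| = 20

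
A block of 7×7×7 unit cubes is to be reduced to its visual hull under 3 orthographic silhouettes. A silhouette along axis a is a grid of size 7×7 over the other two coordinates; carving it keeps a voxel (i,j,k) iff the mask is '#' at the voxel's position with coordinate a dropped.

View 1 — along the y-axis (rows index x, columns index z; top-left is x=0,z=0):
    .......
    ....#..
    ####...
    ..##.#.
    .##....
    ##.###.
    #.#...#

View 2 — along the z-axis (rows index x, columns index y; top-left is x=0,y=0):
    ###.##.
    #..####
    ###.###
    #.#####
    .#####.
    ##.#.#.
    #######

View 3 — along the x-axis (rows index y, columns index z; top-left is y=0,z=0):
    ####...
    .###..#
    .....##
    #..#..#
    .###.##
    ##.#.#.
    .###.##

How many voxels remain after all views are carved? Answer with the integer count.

|visual hull| = 56

full grid |V| = 343
[1] y-view keeps 18 columns → grid now 126
[2] z-view keeps 38 columns → grid now 98
[3] x-view keeps 27 columns → grid now 56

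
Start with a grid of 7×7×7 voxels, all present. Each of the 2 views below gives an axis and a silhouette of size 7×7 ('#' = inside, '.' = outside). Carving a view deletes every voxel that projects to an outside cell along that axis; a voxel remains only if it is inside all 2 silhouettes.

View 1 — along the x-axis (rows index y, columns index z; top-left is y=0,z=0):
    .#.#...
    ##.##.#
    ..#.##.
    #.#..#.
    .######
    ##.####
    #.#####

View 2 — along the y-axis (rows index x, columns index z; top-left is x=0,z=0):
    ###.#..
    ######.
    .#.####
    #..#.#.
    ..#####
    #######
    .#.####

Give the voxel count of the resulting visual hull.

before carving: 343 voxels (7×7×7)
step 1: project along x, AND mask (31/49) → |grid| = 217
step 2: project along y, AND mask (35/49) → |grid| = 158

158 voxels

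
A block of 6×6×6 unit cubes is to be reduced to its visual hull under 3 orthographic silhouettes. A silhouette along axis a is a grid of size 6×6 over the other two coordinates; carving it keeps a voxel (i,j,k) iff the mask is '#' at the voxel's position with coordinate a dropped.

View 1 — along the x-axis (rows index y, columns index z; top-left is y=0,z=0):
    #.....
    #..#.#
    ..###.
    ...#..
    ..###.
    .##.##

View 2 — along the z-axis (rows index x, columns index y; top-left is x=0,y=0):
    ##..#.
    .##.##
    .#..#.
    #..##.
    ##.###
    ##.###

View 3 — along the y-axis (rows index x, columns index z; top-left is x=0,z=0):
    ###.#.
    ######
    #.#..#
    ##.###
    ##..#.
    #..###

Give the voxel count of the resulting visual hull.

start: 6×6×6 = 216 voxels
carve view 1 (along x, YZ-mask fill 15/36): 90 voxels remain
carve view 2 (along z, XY-mask fill 22/36): 55 voxels remain
carve view 3 (along y, XZ-mask fill 25/36): 38 voxels remain

voxel count = 38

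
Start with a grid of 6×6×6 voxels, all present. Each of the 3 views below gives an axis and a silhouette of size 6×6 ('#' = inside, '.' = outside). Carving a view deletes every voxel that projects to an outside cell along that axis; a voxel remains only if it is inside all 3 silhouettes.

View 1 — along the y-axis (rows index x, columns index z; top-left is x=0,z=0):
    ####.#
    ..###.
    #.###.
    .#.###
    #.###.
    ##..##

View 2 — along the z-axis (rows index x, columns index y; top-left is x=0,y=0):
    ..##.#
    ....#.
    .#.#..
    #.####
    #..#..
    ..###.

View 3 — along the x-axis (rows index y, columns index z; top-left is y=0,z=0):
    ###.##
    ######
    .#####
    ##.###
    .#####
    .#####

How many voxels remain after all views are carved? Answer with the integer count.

full grid |V| = 216
carve view 1 (along y, XZ-mask fill 24/36): 144 voxels remain
carve view 2 (along z, XY-mask fill 16/36): 66 voxels remain
carve view 3 (along x, YZ-mask fill 31/36): 57 voxels remain

remaining voxels: 57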